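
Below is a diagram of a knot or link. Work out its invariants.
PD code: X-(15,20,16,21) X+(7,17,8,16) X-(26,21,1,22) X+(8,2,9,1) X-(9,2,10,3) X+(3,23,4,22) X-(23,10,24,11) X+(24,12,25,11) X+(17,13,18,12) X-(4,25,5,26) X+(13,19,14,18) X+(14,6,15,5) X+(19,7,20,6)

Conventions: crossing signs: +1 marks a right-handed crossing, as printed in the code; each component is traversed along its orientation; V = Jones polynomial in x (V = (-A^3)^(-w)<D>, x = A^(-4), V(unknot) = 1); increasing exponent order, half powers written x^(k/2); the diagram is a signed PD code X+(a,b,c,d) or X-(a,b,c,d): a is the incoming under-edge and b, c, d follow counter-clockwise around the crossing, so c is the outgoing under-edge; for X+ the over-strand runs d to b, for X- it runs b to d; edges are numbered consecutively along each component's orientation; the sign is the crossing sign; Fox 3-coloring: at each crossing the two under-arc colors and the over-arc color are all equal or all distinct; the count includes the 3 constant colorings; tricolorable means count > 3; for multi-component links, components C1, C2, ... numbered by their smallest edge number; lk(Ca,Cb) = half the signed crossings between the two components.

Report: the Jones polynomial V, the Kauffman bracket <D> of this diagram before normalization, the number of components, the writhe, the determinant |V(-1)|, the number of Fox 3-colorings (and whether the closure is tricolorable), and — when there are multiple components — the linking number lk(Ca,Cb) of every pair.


Jones polynomial: V(x) = x + x^3 - x^4
<D> = A^-7 - A^-3 - A^5; writhe +3
components 1, writhe +3 (13 crossings)
3-colorings: 9 of 3^13, det 3 — tricolorable
note: |V(-1)| = 3: so tricolorable, since 3 divides 3


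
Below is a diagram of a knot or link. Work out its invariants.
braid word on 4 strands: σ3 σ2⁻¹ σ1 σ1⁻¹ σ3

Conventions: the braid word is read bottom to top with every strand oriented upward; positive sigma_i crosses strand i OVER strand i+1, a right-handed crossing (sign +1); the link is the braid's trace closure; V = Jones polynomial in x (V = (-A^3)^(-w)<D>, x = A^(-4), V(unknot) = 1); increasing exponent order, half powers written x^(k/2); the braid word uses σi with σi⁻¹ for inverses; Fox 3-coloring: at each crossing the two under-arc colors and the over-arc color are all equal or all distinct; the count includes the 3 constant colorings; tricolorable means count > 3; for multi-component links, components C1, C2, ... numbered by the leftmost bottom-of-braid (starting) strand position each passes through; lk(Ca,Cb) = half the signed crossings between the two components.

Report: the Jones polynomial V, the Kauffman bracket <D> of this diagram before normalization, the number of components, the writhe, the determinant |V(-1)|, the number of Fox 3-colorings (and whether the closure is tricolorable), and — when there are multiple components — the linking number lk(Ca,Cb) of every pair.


V = 1 + x + x^2 + x^3
<D> = -A^-9 - A^-5 - A^-1 - A^3 (w = +1)
3 components over 5 crossings, w = +1
lk(C1,C2): 0
lk(C1,C3) = 0
linking number lk(C2,C3) = +1
9 Fox colorings among 3^6, |V(-1)| = 0: tricolorable
why: det 0 = |V(-1)|; divisible by 3, so tricolorable


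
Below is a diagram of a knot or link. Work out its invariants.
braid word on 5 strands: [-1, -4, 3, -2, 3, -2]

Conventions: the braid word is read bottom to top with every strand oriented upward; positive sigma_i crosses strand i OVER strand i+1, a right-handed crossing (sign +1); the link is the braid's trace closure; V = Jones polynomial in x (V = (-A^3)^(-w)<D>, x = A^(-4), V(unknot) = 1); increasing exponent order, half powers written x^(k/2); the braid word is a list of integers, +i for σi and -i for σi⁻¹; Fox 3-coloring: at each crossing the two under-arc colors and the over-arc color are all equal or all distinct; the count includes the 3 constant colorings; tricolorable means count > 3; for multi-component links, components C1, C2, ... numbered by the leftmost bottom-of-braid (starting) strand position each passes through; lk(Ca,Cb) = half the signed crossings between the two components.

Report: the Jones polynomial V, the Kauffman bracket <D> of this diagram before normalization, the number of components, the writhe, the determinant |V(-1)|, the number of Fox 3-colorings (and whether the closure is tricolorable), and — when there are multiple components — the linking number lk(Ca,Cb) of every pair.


V = x^-2 - x^-1 + 1 - x + x^2
<D> = A^-14 - A^-10 + A^-6 - A^-2 + A^2 (w = -2)
1 component over 6 crossings, w = -2
3 Fox colorings among 3^6, |V(-1)| = 5: not tricolorable
why: the span of V is 4, forcing >= 4 crossings in any diagram


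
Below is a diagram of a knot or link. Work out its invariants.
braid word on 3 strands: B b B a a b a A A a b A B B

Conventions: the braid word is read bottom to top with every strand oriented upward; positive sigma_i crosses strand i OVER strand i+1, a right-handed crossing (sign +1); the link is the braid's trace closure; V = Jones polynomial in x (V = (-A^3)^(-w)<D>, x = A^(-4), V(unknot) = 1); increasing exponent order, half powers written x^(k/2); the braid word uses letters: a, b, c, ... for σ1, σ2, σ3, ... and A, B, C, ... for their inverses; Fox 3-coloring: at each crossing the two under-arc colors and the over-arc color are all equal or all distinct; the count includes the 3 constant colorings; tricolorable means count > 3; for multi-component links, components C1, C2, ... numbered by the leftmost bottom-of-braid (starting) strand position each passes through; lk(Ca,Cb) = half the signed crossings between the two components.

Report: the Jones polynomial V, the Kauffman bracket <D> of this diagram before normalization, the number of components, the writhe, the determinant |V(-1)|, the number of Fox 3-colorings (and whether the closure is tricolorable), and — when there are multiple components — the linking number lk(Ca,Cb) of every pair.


V = -x^-3 + 2x^-2 - 2x^-1 + 3 - 2x + 2x^2 - x^3
<D> = -A^-12 + 2A^-8 - 2A^-4 + 3 - 2A^4 + 2A^8 - A^12 (w = 0)
1 component over 14 crossings, w = 0
3 Fox colorings among 3^14, |V(-1)| = 13: not tricolorable
why: |V(-1)| = 13: so not tricolorable, since 3 does not divide 13


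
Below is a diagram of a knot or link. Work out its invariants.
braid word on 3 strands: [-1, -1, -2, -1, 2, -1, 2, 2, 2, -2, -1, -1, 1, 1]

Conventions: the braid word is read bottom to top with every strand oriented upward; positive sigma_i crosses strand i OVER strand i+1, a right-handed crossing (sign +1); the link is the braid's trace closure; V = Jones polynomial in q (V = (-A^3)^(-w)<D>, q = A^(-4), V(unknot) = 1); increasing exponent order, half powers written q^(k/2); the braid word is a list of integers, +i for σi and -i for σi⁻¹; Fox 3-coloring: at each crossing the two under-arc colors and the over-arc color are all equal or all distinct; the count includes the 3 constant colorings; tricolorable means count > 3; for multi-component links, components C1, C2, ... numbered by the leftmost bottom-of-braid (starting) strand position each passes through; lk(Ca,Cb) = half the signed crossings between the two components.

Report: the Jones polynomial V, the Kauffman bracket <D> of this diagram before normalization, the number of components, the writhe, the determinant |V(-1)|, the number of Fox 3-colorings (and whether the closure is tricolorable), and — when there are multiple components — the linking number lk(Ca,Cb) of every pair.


V(q) = 1
bracket: A^-6, w = -2
1 component, writhe -2, over 14 crossings
det 1, colorings 3 of 3^14 — not tricolorable
observation: w = -2 (over 14 crossings) is diagram-only; (-A^3)^(2) removes it from V


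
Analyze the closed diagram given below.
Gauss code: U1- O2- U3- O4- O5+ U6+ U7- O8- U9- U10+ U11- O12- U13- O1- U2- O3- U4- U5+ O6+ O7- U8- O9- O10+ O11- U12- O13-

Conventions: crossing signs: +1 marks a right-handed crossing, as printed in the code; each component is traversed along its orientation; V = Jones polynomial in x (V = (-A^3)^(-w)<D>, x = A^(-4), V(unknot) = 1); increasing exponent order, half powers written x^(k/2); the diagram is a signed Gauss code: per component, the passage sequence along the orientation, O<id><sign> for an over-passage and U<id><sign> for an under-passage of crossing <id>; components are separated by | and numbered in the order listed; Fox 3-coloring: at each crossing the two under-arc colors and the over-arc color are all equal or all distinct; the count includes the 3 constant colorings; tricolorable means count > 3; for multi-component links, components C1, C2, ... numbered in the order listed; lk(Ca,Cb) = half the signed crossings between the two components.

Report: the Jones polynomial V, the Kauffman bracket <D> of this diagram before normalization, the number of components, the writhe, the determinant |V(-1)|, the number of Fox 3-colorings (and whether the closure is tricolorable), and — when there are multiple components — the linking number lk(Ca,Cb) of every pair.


V = -x^-10 + x^-9 - x^-8 + x^-7 - x^-6 + x^-5 + x^-3
<D> = -A^-9 - A^-1 + A^3 - A^7 + A^11 - A^15 + A^19 (w = -7)
1 component over 13 crossings, w = -7
3 Fox colorings among 3^13, |V(-1)| = 7: not tricolorable
why: |V(-1)| = 7: so not tricolorable, since 3 does not divide 7


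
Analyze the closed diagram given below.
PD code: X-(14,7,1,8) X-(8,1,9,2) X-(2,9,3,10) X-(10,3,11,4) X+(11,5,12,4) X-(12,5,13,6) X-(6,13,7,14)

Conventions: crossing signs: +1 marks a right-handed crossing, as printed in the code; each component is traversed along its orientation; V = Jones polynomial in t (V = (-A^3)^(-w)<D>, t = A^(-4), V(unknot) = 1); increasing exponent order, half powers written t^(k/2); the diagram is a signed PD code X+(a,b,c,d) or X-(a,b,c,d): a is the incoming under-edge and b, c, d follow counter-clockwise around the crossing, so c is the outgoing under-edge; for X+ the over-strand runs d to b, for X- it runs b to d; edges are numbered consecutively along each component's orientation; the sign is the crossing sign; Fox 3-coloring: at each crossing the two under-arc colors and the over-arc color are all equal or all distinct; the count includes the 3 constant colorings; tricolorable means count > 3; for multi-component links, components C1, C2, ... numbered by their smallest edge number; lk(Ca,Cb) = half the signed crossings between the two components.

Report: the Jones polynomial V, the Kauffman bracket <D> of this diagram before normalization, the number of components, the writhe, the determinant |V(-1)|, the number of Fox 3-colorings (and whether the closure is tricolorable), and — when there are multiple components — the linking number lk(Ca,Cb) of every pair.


Jones polynomial: V(t) = -t^-7 + t^-6 - t^-5 + t^-4 + t^-2
<D> = -A^-7 - A + A^5 - A^9 + A^13; writhe -5
components 1, writhe -5 (7 crossings)
3-colorings: 3 of 3^7, det 5 — not tricolorable
note: the span of V is 5, forcing >= 5 crossings in any diagram


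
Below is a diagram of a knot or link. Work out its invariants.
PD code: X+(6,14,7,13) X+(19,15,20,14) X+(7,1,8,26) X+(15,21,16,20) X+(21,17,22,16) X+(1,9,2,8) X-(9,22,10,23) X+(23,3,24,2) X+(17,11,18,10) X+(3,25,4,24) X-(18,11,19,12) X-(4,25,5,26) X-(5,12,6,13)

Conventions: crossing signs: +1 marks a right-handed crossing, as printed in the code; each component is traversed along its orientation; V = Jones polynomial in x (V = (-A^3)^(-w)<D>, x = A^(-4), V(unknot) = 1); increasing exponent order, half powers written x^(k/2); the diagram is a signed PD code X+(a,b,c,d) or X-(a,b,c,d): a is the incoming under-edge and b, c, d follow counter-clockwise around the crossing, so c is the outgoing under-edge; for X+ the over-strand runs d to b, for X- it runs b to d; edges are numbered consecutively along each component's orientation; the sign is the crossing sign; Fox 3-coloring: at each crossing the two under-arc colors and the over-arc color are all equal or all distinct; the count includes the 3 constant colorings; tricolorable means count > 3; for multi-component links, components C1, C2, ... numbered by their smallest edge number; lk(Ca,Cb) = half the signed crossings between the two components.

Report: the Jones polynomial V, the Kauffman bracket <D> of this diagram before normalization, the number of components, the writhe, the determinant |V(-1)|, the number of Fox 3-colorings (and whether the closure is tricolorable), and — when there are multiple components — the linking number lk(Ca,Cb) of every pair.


Jones polynomial: V(x) = x^2 + 2x^4 - 2x^5 + x^6 - 2x^7 + x^8
<D> = -A^-17 + 2A^-13 - A^-9 + 2A^-5 - 2A^-1 - A^7; writhe +5
components 1, writhe +5 (13 crossings)
3-colorings: 27 of 3^13, det 9 — tricolorable
note: |V(-1)| = 9: so tricolorable, since 3 divides 9


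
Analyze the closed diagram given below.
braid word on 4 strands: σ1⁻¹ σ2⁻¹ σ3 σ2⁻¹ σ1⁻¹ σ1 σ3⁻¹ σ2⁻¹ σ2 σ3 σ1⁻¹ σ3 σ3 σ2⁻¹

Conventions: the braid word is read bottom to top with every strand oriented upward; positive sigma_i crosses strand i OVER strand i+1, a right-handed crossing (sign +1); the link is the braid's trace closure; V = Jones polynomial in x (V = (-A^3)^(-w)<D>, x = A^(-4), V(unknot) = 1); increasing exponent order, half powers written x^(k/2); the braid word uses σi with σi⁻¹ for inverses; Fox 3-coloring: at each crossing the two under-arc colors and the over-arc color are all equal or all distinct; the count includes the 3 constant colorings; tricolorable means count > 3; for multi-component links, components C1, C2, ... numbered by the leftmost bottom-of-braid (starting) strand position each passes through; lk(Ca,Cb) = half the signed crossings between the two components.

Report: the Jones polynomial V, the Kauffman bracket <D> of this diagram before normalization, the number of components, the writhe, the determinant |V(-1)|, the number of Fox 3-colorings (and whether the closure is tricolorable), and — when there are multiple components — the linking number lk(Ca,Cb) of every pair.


V(x) = -x^(-9/2) + 2x^(-7/2) - 3x^(-5/2) + 3x^(-3/2) - 4x^(-1/2) + 2x^(1/2) - 2x^(3/2) + x^(5/2)
bracket: A^-16 - 2A^-12 + 2A^-8 - 4A^-4 + 3 - 3A^4 + 2A^8 - A^12, w = -2
2 components, writhe -2, over 14 crossings
lk(C1,C2) = -1
det 18, colorings 9 of 3^14 — tricolorable
observation: summing lk over 1 pair gives -1


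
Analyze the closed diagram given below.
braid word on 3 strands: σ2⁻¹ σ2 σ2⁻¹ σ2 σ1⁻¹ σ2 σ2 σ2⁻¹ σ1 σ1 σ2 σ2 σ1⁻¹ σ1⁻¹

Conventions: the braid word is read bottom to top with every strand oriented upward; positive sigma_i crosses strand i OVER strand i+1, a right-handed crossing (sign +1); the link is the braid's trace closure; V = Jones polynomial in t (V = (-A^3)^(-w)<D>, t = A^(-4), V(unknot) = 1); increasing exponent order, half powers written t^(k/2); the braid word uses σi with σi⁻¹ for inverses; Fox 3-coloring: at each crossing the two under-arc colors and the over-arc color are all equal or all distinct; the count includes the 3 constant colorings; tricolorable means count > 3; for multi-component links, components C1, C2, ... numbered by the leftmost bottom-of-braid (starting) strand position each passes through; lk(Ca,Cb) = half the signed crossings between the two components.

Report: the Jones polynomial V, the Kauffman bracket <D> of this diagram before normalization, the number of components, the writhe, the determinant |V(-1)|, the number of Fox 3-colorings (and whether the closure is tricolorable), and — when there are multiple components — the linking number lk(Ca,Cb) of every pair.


Jones polynomial: V(t) = -t^-1 + 2 - t + 2t^2 - t^3 + t^4 - t^5
<D> = -A^-14 + A^-10 - A^-6 + 2A^-2 - A^2 + 2A^6 - A^10; writhe +2
components 1, writhe +2 (14 crossings)
3-colorings: 9 of 3^14, det 9 — tricolorable
note: det 9 = |V(-1)|; divisible by 3, so tricolorable


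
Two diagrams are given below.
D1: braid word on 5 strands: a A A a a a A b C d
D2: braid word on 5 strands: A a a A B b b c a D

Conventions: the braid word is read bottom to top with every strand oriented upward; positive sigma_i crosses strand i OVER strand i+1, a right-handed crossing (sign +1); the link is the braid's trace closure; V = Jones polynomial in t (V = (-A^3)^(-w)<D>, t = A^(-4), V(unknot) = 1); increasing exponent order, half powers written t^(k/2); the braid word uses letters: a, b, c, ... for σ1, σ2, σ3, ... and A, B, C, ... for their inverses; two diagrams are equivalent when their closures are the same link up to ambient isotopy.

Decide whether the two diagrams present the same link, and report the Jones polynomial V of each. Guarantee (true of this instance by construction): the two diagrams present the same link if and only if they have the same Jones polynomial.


equivalent: yes
V(D1) = 1  (w +2, c 10, <D> = A^6)
D2 (bracket A^6; 10 crossings at w = +2): V = 1
why: one V(t) for all 2 diagrams — one class (guaranteed)


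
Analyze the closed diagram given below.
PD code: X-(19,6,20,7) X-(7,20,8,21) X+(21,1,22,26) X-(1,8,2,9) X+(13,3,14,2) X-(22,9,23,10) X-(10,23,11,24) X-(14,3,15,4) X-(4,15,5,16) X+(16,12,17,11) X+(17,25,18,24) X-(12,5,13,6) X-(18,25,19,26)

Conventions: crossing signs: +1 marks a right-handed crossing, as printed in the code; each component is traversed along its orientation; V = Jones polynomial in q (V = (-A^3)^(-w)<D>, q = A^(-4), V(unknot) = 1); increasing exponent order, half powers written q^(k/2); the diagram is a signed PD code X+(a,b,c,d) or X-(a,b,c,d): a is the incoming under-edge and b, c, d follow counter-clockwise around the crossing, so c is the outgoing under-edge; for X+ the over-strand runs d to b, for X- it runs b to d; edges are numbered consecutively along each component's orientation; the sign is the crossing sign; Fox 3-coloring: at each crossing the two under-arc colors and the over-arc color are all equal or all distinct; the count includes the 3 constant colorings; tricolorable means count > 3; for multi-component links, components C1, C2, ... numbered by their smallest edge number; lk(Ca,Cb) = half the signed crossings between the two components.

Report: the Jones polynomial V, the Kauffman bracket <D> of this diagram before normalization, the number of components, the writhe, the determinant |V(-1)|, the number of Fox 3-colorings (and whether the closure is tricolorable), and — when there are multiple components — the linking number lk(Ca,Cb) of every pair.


V(q) = -q^-8 + q^-7 - 2q^-6 + 3q^-5 - 2q^-4 + 3q^-3 - 2q^-2 + q^-1
bracket: -A^-11 + 2A^-7 - 3A^-3 + 2A - 3A^5 + 2A^9 - A^13 + A^17, w = -5
1 component, writhe -5, over 13 crossings
det 15, colorings 9 of 3^13 — tricolorable
observation: w = -5 shifts under R1 moves; the (-A^3)^(5) factor cancels that in V


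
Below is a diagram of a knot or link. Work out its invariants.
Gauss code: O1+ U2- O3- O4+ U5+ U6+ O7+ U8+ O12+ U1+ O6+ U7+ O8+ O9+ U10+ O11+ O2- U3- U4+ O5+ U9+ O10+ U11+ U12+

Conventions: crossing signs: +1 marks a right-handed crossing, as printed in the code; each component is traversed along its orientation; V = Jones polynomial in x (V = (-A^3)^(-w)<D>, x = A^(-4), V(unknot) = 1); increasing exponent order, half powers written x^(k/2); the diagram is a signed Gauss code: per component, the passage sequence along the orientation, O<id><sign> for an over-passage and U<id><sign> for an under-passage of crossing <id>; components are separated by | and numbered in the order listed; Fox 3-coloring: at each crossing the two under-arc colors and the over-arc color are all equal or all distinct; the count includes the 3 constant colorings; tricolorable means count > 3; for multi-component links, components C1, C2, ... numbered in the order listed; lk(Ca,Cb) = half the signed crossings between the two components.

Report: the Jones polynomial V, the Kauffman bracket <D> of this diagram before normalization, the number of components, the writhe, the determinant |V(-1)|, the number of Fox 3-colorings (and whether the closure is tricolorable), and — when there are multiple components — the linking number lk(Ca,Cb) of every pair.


V = x^3 + 2x^5 - 2x^6 + 2x^7 - 3x^8 + 2x^9 - 2x^10 + x^11
<D> = A^-20 - 2A^-16 + 2A^-12 - 3A^-8 + 2A^-4 - 2 + 2A^4 + A^12 (w = +8)
1 component over 12 crossings, w = +8
9 Fox colorings among 3^12, |V(-1)| = 15: tricolorable
why: w = +8 shifts under R1 moves; the (-A^3)^(-8) factor cancels that in V


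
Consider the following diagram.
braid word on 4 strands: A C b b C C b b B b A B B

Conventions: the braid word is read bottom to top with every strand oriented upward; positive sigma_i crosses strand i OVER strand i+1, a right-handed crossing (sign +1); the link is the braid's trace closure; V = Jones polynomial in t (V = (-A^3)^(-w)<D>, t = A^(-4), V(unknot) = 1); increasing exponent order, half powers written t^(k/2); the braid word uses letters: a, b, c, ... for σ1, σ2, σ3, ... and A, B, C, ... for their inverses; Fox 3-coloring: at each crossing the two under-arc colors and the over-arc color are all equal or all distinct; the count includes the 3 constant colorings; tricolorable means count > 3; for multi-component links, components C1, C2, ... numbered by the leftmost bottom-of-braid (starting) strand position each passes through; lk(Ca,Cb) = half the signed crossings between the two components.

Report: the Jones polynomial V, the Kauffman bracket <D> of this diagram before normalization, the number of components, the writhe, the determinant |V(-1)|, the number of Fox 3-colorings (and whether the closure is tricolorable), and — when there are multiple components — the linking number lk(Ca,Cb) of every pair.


V = -t^-7 + 2t^-6 - 3t^-5 + 4t^-4 - 4t^-3 + 5t^-2 - 3t^-1 + 4 - t + t^2
<D> = -A^-17 + A^-13 - 4A^-9 + 3A^-5 - 5A^-1 + 4A^3 - 4A^7 + 3A^11 - 2A^15 + A^19 (w = -3)
3 components over 13 crossings, w = -3
lk(C1,C2): -1
lk(C1,C3) = +2
linking number lk(C2,C3) = -1
3 Fox colorings among 3^13, |V(-1)| = 28: not tricolorable
why: span 9 respects span(V) <= c + mu - 1 = 15 for this 3-component diagram


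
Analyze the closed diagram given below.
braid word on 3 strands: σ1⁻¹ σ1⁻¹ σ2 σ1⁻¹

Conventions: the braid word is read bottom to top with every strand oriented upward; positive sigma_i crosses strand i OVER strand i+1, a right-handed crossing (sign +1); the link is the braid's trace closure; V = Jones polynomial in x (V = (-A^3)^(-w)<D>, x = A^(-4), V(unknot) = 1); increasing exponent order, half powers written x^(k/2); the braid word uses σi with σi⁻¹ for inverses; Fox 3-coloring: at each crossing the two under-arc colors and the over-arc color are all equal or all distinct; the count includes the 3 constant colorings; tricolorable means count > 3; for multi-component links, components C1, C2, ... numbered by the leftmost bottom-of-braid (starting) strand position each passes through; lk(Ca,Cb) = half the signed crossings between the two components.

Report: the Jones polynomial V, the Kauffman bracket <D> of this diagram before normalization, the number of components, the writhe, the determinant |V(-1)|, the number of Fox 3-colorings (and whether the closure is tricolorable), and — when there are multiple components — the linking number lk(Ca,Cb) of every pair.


Jones polynomial: V(x) = -x^-4 + x^-3 + x^-1
<D> = A^-2 + A^6 - A^10; writhe -2
components 1, writhe -2 (4 crossings)
3-colorings: 9 of 3^4, det 3 — tricolorable
note: |V(-1)| = 3: so tricolorable, since 3 divides 3


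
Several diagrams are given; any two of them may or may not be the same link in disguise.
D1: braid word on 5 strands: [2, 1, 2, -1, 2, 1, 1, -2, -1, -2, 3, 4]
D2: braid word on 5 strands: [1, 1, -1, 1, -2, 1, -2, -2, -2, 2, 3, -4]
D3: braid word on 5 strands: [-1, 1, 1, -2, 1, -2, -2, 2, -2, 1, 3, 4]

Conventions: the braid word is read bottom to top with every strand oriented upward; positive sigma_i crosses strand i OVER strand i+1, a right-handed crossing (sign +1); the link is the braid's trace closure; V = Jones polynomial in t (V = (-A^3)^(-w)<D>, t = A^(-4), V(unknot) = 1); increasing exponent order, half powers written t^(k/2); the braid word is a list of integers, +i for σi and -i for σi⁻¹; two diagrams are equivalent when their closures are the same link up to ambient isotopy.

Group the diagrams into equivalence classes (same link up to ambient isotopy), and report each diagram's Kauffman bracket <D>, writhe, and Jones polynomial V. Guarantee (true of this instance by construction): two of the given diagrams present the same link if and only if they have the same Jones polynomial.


grouping into links: {D1} | {D2, D3}
V(D1) = 1  (w +4, c 12, <D> = A^12)
V(D2) = -t^-3 + 2t^-2 - 2t^-1 + 3 - 2t + 2t^2 - t^3  (w 0, c 12, <D> = -A^-12 + 2A^-8 - 2A^-4 + 3 - 2A^4 + 2A^8 - A^12)
V(D3) = -t^-3 + 2t^-2 - 2t^-1 + 3 - 2t + 2t^2 - t^3  (w +2, c 12, <D> = -A^-6 + 2A^-2 - 2A^2 + 3A^6 - 2A^10 + 2A^14 - A^18)
key observation: 2 classes among 3 diagrams; unequal V(t) rules out equality


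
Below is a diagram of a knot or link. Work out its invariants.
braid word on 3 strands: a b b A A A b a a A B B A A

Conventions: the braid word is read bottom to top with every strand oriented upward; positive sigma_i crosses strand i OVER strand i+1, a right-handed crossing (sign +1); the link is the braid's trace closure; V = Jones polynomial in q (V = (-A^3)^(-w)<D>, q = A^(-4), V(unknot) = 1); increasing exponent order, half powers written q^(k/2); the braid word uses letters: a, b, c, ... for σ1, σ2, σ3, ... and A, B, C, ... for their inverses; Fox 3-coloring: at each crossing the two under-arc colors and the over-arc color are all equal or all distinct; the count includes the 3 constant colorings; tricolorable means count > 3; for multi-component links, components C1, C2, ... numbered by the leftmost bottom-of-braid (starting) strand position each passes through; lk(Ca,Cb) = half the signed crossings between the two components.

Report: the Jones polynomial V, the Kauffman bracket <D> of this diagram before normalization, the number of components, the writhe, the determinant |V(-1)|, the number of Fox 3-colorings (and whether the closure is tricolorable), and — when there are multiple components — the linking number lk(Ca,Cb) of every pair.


V(q) = -q^-6 + q^-5 - 2q^-4 + 3q^-3 - 2q^-2 + 3q^-1 - 1 + q - q^2
bracket: -A^-14 + A^-10 - A^-6 + 3A^-2 - 2A^2 + 3A^6 - 2A^10 + A^14 - A^18, w = -2
1 component, writhe -2, over 14 crossings
det 15, colorings 9 of 3^14 — tricolorable
observation: V spans 8 powers of q: at least 8 crossings in any diagram


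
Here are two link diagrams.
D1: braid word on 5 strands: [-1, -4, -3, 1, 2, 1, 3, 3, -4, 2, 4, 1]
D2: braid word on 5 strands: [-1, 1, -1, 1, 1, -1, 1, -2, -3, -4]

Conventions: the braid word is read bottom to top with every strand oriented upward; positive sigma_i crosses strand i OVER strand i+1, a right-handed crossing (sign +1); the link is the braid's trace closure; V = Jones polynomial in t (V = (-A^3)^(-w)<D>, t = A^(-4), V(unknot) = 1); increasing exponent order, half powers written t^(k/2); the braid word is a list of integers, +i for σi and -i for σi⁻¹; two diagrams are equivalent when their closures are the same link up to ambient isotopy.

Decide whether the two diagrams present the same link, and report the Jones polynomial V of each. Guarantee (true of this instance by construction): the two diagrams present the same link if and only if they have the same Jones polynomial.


same link: no
V(D1) = t - t^2 + 2t^3 - t^4 + t^5 - t^6  [12 crossings, <D> = -A^-12 + A^-8 - A^-4 + 2 - A^4 + A^8, w = +4]
V(D2) = 1  [10 crossings, <D> = A^-6, w = -2]
insight: V(t) takes 2 values over 2 diagrams, fixing the grouping


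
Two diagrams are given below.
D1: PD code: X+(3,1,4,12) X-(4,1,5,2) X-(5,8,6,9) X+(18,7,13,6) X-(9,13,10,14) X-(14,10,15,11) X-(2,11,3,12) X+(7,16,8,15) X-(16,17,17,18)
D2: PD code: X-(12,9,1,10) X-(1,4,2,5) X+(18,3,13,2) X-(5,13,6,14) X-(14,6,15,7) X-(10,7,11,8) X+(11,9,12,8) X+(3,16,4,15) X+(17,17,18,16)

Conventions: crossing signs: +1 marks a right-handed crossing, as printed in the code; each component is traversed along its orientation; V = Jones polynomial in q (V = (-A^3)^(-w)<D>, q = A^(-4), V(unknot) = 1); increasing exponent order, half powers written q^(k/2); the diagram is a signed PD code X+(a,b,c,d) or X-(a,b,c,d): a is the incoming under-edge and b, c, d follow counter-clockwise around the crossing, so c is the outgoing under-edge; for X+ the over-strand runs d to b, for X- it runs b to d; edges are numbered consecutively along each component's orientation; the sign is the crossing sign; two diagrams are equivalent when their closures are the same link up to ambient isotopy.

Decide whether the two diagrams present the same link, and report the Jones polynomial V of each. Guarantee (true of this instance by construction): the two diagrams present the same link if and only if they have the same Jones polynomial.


equivalent: yes
D1 (bracket A^-15 - A^-11 + 2A^-7 - A^-3 + 2A - A^5; 9 crossings at w = -3): V = q^(-7/2) - 2q^(-5/2) + q^(-3/2) - 2q^(-1/2) + q^(1/2) - q^(3/2)
D2 (bracket A^-9 - A^-5 + 2A^-1 - A^3 + 2A^7 - A^11; 9 crossings at w = -1): V = q^(-7/2) - 2q^(-5/2) + q^(-3/2) - 2q^(-1/2) + q^(1/2) - q^(3/2)
key observation: Reidemeister moves carry D1 (9 crossings) to D2 (9)


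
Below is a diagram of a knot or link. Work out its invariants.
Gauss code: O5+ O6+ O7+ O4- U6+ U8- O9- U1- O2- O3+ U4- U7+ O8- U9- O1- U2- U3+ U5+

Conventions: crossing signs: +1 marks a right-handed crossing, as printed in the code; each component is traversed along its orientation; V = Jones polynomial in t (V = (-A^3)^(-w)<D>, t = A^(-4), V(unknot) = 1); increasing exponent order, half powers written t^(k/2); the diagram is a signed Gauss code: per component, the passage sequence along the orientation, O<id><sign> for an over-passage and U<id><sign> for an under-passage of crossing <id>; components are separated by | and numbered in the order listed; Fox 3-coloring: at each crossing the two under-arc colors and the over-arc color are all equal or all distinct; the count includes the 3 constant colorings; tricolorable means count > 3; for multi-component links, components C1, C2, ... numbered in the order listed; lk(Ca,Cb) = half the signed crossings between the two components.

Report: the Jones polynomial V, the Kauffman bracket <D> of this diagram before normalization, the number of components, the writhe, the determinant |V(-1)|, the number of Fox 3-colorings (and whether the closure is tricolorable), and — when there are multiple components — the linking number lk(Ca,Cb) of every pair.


V = -t^-4 + t^-3 + t^-1
<D> = -A - A^9 + A^13 (w = -1)
1 component over 9 crossings, w = -1
9 Fox colorings among 3^9, |V(-1)| = 3: tricolorable
why: |V(-1)| = 3: so tricolorable, since 3 divides 3


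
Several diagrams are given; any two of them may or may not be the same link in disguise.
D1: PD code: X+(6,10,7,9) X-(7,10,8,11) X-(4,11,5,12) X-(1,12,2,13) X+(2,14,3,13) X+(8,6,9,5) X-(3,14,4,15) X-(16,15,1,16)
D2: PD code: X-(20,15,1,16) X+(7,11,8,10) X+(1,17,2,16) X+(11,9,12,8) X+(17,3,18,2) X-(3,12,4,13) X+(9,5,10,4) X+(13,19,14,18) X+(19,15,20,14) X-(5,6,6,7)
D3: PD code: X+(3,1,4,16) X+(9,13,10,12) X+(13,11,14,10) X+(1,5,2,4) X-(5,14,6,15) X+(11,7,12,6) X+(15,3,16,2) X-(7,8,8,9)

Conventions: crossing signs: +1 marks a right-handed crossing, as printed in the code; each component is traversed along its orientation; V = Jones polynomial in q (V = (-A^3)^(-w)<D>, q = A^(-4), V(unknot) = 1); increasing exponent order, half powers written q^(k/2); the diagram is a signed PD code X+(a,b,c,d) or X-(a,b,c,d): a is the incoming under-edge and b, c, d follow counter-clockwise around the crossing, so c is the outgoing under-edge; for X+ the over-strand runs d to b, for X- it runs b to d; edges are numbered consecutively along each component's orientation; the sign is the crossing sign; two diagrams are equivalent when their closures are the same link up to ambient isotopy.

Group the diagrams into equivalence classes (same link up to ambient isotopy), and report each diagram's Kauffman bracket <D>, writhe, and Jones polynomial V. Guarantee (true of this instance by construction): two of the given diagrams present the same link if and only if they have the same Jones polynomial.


equivalence classes: {D1} | {D2, D3}
D1 (bracket A^-6; 8 crossings at w = -2): V = 1
V(D2) = q^2 + 2q^4 - 2q^5 + q^6 - 2q^7 + q^8  (w +4, c 10, <D> = A^-20 - 2A^-16 + A^-12 - 2A^-8 + 2A^-4 + A^4)
D3 (bracket A^-20 - 2A^-16 + A^-12 - 2A^-8 + 2A^-4 + A^4; 8 crossings at w = +4): V = q^2 + 2q^4 - 2q^5 + q^6 - 2q^7 + q^8
key observation: 2 values of V(q) split the 3 diagrams


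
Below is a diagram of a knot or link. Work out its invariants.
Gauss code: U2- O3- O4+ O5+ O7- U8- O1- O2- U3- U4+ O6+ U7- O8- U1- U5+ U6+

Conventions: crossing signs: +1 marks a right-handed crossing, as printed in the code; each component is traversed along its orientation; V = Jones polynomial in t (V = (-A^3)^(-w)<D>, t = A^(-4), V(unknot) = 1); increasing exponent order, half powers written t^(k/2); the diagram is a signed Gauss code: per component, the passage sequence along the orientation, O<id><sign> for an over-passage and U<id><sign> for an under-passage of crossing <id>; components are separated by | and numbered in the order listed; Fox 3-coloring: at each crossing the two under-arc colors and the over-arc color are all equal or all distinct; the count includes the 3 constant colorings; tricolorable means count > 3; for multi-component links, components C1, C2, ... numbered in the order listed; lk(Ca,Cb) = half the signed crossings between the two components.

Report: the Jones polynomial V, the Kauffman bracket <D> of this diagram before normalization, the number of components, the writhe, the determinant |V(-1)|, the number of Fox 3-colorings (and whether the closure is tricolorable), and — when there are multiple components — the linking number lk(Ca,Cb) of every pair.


V(t) = -t^-4 + t^-3 + t^-1
bracket: A^-2 + A^6 - A^10, w = -2
1 component, writhe -2, over 8 crossings
det 3, colorings 9 of 3^8 — tricolorable
observation: det 3 = |V(-1)|; divisible by 3, so tricolorable


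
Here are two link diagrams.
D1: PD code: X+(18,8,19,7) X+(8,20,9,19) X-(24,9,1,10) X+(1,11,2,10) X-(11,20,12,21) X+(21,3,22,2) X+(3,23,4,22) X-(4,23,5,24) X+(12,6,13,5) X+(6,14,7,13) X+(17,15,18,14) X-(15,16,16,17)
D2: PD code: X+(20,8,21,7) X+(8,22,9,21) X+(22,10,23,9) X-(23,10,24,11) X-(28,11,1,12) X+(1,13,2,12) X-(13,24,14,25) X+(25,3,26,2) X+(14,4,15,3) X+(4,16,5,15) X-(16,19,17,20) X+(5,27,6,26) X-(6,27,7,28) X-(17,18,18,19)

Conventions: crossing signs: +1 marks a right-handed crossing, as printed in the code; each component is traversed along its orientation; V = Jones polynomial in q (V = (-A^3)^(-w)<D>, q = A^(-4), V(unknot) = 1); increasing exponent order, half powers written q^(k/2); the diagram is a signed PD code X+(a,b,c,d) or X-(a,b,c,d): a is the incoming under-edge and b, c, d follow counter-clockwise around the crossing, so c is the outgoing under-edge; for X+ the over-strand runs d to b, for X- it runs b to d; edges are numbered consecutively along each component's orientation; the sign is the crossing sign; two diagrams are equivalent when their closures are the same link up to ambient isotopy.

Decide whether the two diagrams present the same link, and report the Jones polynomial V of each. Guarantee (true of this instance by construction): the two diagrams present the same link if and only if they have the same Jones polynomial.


equivalent: yes
D1 (bracket -A^-4 + 1 + A^8; 12 crossings at w = +4): V = q + q^3 - q^4
V(D2) = q + q^3 - q^4  (w +2, c 14, <D> = -A^-10 + A^-6 + A^2)
key observation: all 2 diagrams share one V(q), hence one class


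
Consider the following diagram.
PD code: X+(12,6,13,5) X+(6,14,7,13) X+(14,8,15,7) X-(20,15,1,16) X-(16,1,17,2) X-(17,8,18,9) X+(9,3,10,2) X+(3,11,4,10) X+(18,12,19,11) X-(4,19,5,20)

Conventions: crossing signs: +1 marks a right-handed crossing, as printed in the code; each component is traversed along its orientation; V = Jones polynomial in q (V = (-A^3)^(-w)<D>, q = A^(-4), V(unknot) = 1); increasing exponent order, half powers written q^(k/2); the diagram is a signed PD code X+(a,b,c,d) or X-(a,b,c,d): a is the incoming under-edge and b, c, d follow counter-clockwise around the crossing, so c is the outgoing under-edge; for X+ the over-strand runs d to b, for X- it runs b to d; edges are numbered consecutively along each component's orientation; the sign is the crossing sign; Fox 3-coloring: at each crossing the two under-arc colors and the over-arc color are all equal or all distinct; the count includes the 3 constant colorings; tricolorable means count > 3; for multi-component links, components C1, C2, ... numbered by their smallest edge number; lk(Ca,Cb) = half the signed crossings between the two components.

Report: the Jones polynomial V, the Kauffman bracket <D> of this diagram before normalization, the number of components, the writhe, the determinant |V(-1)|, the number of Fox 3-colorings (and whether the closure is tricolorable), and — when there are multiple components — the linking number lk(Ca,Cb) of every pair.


V(q) = -q^-2 + 2q^-1 - 3 + 5q - 4q^2 + 5q^3 - 4q^4 + 2q^5 - q^6
bracket: -A^-18 + 2A^-14 - 4A^-10 + 5A^-6 - 4A^-2 + 5A^2 - 3A^6 + 2A^10 - A^14, w = +2
1 component, writhe +2, over 10 crossings
det 27, colorings 9 of 3^10 — tricolorable
observation: det 27 = |V(-1)|; divisible by 3, so tricolorable


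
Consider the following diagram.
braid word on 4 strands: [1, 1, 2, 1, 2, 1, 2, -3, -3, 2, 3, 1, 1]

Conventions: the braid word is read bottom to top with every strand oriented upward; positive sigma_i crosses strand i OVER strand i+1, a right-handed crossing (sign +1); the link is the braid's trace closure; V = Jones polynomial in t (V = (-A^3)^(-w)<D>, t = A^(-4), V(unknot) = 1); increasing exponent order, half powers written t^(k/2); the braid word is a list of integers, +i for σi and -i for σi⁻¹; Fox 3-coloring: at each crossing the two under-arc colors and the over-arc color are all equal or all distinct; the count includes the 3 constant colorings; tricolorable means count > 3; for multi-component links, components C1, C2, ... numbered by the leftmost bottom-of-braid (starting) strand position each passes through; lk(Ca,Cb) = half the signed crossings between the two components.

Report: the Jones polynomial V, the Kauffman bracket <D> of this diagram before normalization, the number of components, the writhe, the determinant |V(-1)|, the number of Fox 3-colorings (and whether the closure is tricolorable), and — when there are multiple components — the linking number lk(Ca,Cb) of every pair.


V(t) = t^3 + t^5 - t^6 + t^7 - t^8 + t^9 - t^10
bracket: A^-13 - A^-9 + A^-5 - A^-1 + A^3 - A^7 - A^15, w = +9
1 component, writhe +9, over 13 crossings
det 7, colorings 3 of 3^13 — not tricolorable
observation: V spans 7 powers of t: at least 7 crossings in any diagram


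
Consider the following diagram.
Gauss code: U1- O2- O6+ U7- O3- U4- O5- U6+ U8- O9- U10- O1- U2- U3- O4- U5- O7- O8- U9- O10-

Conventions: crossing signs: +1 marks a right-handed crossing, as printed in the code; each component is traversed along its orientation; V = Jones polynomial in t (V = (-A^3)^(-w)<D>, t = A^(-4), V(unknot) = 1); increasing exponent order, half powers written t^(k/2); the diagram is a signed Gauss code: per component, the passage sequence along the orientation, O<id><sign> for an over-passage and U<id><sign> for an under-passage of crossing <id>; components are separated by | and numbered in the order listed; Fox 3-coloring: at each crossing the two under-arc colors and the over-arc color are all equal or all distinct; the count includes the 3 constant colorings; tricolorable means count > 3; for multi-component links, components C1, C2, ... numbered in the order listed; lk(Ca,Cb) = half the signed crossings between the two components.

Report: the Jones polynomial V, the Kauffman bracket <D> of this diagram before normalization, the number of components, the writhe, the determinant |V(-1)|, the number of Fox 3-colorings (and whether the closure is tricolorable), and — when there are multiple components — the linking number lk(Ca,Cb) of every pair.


V = -t^-12 + 2t^-11 - 4t^-10 + 5t^-9 - 5t^-8 + 5t^-7 - 4t^-6 + 3t^-5 - t^-4 + t^-3
<D> = A^-12 - A^-8 + 3A^-4 - 4 + 5A^4 - 5A^8 + 5A^12 - 4A^16 + 2A^20 - A^24 (w = -8)
1 component over 10 crossings, w = -8
3 Fox colorings among 3^10, |V(-1)| = 31: not tricolorable
why: the span of V is 9, forcing >= 9 crossings in any diagram
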